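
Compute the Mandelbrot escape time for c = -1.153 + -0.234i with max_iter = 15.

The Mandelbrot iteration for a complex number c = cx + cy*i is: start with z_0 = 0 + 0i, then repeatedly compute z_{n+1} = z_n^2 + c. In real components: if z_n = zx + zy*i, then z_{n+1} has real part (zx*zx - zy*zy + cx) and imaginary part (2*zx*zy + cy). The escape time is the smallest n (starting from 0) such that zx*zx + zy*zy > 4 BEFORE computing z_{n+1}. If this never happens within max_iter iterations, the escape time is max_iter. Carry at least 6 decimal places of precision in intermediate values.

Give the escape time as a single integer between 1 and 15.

Answer: 15

Derivation:
z_0 = 0 + 0i, c = -1.1530 + -0.2340i
Iter 1: z = -1.1530 + -0.2340i, |z|^2 = 1.3842
Iter 2: z = 0.1217 + 0.3056i, |z|^2 = 0.1082
Iter 3: z = -1.2316 + -0.1596i, |z|^2 = 1.5423
Iter 4: z = 0.3383 + 0.1592i, |z|^2 = 0.1398
Iter 5: z = -1.0639 + -0.1262i, |z|^2 = 1.1478
Iter 6: z = -0.0371 + 0.0346i, |z|^2 = 0.0026
Iter 7: z = -1.1528 + -0.2366i, |z|^2 = 1.3850
Iter 8: z = 0.1200 + 0.3114i, |z|^2 = 0.1114
Iter 9: z = -1.2356 + -0.1592i, |z|^2 = 1.5520
Iter 10: z = 0.3483 + 0.1595i, |z|^2 = 0.1468
Iter 11: z = -1.0571 + -0.1229i, |z|^2 = 1.1326
Iter 12: z = -0.0506 + 0.0258i, |z|^2 = 0.0032
Iter 13: z = -1.1511 + -0.2366i, |z|^2 = 1.3810
Iter 14: z = 0.1161 + 0.3107i, |z|^2 = 0.1100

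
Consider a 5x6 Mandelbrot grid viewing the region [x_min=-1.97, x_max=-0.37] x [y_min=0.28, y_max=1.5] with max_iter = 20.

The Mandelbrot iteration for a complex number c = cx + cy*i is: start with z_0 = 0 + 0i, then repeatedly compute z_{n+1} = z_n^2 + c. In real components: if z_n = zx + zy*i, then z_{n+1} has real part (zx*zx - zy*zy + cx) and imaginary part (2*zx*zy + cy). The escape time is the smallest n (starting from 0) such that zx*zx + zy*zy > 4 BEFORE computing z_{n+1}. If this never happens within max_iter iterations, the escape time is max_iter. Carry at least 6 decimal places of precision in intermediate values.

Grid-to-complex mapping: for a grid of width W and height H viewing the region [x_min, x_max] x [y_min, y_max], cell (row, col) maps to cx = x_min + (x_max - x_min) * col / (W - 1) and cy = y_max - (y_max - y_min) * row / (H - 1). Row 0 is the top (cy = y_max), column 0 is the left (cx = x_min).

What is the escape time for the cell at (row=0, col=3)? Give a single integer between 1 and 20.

Answer: 2

Derivation:
z_0 = 0 + 0i, c = -0.7700 + 1.5000i
Iter 1: z = -0.7700 + 1.5000i, |z|^2 = 2.8429
Iter 2: z = -2.4271 + -0.8100i, |z|^2 = 6.5469
Escaped at iteration 2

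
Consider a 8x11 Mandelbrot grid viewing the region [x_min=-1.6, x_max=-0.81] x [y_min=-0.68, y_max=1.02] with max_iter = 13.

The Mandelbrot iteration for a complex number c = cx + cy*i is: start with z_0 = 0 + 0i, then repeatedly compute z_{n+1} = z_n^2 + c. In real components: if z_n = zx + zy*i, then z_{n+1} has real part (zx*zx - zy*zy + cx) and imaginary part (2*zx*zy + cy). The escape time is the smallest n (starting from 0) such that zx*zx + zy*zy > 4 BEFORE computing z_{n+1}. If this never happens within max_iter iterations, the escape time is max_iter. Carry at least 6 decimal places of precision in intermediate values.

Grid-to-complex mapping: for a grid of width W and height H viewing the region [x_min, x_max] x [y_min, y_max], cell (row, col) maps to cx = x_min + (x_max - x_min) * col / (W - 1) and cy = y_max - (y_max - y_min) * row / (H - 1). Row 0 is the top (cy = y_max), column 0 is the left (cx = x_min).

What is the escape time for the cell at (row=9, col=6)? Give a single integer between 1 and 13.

z_0 = 0 + 0i, c = -0.9229 + -0.5100i
Iter 1: z = -0.9229 + -0.5100i, |z|^2 = 1.1118
Iter 2: z = -0.3313 + 0.4313i, |z|^2 = 0.2958
Iter 3: z = -0.9991 + -0.7958i, |z|^2 = 1.6315
Iter 4: z = -0.5579 + 1.0802i, |z|^2 = 1.4780
Iter 5: z = -1.7785 + -1.7152i, |z|^2 = 6.1047
Escaped at iteration 5

Answer: 5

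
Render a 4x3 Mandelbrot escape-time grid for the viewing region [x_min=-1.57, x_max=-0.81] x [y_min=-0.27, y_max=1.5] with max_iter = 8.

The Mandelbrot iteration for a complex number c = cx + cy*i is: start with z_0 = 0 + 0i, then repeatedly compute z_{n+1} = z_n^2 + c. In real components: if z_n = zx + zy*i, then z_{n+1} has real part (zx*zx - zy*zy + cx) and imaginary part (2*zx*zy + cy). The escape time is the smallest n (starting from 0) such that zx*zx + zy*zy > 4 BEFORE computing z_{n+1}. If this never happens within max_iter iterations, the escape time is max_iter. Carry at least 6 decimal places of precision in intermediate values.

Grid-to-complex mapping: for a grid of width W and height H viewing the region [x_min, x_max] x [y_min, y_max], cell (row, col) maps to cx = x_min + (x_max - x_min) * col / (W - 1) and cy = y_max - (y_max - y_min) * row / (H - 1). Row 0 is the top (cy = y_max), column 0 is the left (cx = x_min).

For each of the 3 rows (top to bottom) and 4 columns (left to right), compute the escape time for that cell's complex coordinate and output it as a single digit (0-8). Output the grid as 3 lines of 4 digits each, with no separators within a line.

(row=0, col=0): c = -1.5700 + 1.5000i → escape time 1
(row=0, col=1): c = -1.3167 + 1.5000i → escape time 2
(row=0, col=2): c = -1.0633 + 1.5000i → escape time 2
(row=0, col=3): c = -0.8100 + 1.5000i → escape time 2
(row=1, col=0): c = -1.5700 + 0.6150i → escape time 3
(row=1, col=1): c = -1.3167 + 0.6150i → escape time 3
(row=1, col=2): c = -1.0633 + 0.6150i → escape time 4
(row=1, col=3): c = -0.8100 + 0.6150i → escape time 5
(row=2, col=0): c = -1.5700 + -0.2700i → escape time 4
(row=2, col=1): c = -1.3167 + -0.2700i → escape time 7
(row=2, col=2): c = -1.0633 + -0.2700i → escape time 8
(row=2, col=3): c = -0.8100 + -0.2700i → escape time 8

Answer: 1222
3345
4788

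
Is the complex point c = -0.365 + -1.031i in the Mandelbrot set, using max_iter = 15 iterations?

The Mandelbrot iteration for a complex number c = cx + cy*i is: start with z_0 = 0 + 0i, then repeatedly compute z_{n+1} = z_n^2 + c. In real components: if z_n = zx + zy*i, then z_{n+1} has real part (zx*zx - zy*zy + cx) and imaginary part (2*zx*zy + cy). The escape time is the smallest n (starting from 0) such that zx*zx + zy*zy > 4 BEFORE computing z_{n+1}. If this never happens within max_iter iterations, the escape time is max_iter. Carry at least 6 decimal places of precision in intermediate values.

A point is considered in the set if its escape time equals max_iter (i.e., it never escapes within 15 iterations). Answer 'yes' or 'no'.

Answer: no

Derivation:
z_0 = 0 + 0i, c = -0.3650 + -1.0310i
Iter 1: z = -0.3650 + -1.0310i, |z|^2 = 1.1962
Iter 2: z = -1.2947 + -0.2784i, |z|^2 = 1.7538
Iter 3: z = 1.2339 + -0.3102i, |z|^2 = 1.6186
Iter 4: z = 1.0612 + -1.7964i, |z|^2 = 4.3532
Escaped at iteration 4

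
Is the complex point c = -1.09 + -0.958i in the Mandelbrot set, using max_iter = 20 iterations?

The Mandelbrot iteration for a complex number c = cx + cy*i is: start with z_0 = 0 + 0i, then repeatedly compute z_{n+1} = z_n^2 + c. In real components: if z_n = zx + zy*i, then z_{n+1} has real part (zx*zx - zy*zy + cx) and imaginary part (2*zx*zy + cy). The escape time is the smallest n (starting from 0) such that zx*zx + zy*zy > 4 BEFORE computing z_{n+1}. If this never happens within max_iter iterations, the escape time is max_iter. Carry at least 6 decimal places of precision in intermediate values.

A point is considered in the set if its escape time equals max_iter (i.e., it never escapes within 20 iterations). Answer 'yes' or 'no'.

Answer: no

Derivation:
z_0 = 0 + 0i, c = -1.0900 + -0.9580i
Iter 1: z = -1.0900 + -0.9580i, |z|^2 = 2.1059
Iter 2: z = -0.8197 + 1.1304i, |z|^2 = 1.9497
Iter 3: z = -1.6960 + -2.8112i, |z|^2 = 10.7792
Escaped at iteration 3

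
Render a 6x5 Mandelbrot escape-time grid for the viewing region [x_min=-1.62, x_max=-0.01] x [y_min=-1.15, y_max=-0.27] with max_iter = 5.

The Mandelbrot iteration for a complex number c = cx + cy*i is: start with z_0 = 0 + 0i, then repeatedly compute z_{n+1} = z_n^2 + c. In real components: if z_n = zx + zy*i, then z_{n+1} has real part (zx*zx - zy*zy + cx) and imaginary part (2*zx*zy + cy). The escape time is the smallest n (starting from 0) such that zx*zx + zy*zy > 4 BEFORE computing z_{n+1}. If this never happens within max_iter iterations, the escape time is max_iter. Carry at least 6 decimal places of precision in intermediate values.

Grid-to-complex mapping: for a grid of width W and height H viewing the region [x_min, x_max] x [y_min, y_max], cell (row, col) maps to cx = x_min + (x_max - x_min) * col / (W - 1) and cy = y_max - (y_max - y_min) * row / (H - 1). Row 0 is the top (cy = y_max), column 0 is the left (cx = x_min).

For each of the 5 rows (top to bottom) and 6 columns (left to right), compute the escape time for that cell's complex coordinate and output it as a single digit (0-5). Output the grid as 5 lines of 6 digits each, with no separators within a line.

Answer: 455555
345555
334555
233455
223344

Derivation:
(row=0, col=0): c = -1.6200 + -0.2700i → escape time 4
(row=0, col=1): c = -1.2980 + -0.2700i → escape time 5
(row=0, col=2): c = -0.9760 + -0.2700i → escape time 5
(row=0, col=3): c = -0.6540 + -0.2700i → escape time 5
(row=0, col=4): c = -0.3320 + -0.2700i → escape time 5
(row=0, col=5): c = -0.0100 + -0.2700i → escape time 5
(row=1, col=0): c = -1.6200 + -0.4900i → escape time 3
(row=1, col=1): c = -1.2980 + -0.4900i → escape time 4
(row=1, col=2): c = -0.9760 + -0.4900i → escape time 5
(row=1, col=3): c = -0.6540 + -0.4900i → escape time 5
(row=1, col=4): c = -0.3320 + -0.4900i → escape time 5
(row=1, col=5): c = -0.0100 + -0.4900i → escape time 5
(row=2, col=0): c = -1.6200 + -0.7100i → escape time 3
(row=2, col=1): c = -1.2980 + -0.7100i → escape time 3
(row=2, col=2): c = -0.9760 + -0.7100i → escape time 4
(row=2, col=3): c = -0.6540 + -0.7100i → escape time 5
(row=2, col=4): c = -0.3320 + -0.7100i → escape time 5
(row=2, col=5): c = -0.0100 + -0.7100i → escape time 5
(row=3, col=0): c = -1.6200 + -0.9300i → escape time 2
(row=3, col=1): c = -1.2980 + -0.9300i → escape time 3
(row=3, col=2): c = -0.9760 + -0.9300i → escape time 3
(row=3, col=3): c = -0.6540 + -0.9300i → escape time 4
(row=3, col=4): c = -0.3320 + -0.9300i → escape time 5
(row=3, col=5): c = -0.0100 + -0.9300i → escape time 5
(row=4, col=0): c = -1.6200 + -1.1500i → escape time 2
(row=4, col=1): c = -1.2980 + -1.1500i → escape time 2
(row=4, col=2): c = -0.9760 + -1.1500i → escape time 3
(row=4, col=3): c = -0.6540 + -1.1500i → escape time 3
(row=4, col=4): c = -0.3320 + -1.1500i → escape time 4
(row=4, col=5): c = -0.0100 + -1.1500i → escape time 4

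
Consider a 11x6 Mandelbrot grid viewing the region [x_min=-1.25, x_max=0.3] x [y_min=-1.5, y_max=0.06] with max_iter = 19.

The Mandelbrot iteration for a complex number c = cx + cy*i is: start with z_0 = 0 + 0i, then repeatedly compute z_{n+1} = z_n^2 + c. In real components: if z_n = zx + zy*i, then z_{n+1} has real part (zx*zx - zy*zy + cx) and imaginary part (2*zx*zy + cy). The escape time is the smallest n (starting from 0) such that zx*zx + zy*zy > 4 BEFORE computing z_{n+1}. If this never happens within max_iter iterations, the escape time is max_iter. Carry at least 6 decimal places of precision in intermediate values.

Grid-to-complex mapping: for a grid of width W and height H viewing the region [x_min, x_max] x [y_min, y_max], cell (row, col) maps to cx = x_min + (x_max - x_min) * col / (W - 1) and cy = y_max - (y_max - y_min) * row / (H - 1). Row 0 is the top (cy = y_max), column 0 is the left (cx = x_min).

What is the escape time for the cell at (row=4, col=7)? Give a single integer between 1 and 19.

z_0 = 0 + 0i, c = -0.1650 + -1.1880i
Iter 1: z = -0.1650 + -1.1880i, |z|^2 = 1.4386
Iter 2: z = -1.5491 + -0.7960i, |z|^2 = 3.0333
Iter 3: z = 1.6012 + 1.2781i, |z|^2 = 4.1974
Escaped at iteration 3

Answer: 3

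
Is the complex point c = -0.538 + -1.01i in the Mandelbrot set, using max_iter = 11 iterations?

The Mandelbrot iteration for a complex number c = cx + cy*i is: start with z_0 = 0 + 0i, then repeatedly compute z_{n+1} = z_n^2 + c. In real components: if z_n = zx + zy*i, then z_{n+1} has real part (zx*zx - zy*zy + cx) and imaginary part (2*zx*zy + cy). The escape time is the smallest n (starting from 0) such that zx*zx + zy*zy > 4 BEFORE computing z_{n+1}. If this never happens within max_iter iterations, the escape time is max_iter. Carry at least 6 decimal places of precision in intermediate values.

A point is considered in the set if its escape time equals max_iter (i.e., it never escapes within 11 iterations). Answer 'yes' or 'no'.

z_0 = 0 + 0i, c = -0.5380 + -1.0100i
Iter 1: z = -0.5380 + -1.0100i, |z|^2 = 1.3095
Iter 2: z = -1.2687 + 0.0768i, |z|^2 = 1.6154
Iter 3: z = 1.0656 + -1.2048i, |z|^2 = 2.5870
Iter 4: z = -0.8540 + -3.5776i, |z|^2 = 13.5284
Escaped at iteration 4

Answer: no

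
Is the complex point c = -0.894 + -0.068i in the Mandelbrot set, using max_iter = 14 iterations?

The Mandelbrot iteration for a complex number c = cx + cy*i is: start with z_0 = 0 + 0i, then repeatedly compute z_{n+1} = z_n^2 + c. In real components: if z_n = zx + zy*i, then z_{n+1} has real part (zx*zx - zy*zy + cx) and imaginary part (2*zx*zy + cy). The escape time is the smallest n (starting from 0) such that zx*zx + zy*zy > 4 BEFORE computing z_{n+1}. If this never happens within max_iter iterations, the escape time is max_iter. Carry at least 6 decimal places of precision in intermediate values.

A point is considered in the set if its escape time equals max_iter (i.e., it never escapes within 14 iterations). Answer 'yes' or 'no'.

z_0 = 0 + 0i, c = -0.8940 + -0.0680i
Iter 1: z = -0.8940 + -0.0680i, |z|^2 = 0.8039
Iter 2: z = -0.0994 + 0.0536i, |z|^2 = 0.0127
Iter 3: z = -0.8870 + -0.0787i, |z|^2 = 0.7929
Iter 4: z = -0.1134 + 0.0715i, |z|^2 = 0.0180
Iter 5: z = -0.8862 + -0.0842i, |z|^2 = 0.7925
Iter 6: z = -0.1157 + 0.0813i, |z|^2 = 0.0200
Iter 7: z = -0.8872 + -0.0868i, |z|^2 = 0.7947
Iter 8: z = -0.1144 + 0.0860i, |z|^2 = 0.0205
Iter 9: z = -0.8883 + -0.0877i, |z|^2 = 0.7968
Iter 10: z = -0.1126 + 0.0878i, |z|^2 = 0.0204
Iter 11: z = -0.8890 + -0.0878i, |z|^2 = 0.7981
Iter 12: z = -0.1113 + 0.0880i, |z|^2 = 0.0201
Iter 13: z = -0.8894 + -0.0876i, |z|^2 = 0.7986
Did not escape in 14 iterations → in set

Answer: yes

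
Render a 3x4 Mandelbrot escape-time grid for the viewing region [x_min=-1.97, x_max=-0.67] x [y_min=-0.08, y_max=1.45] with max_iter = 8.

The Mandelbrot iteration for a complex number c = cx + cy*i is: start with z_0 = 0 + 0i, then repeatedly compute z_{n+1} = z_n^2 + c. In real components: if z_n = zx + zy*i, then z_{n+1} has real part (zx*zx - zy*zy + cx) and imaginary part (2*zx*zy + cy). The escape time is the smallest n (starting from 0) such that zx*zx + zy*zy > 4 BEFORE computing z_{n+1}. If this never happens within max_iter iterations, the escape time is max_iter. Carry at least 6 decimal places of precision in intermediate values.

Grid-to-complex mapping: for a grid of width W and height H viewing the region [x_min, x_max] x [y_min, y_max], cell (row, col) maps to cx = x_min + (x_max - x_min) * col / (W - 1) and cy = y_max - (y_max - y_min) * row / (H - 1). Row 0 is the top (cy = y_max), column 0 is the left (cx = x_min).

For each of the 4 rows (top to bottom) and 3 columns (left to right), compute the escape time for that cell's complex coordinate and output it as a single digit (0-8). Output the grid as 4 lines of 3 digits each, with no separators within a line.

Answer: 122
134
168
488

Derivation:
(row=0, col=0): c = -1.9700 + 1.4500i → escape time 1
(row=0, col=1): c = -1.3200 + 1.4500i → escape time 2
(row=0, col=2): c = -0.6700 + 1.4500i → escape time 2
(row=1, col=0): c = -1.9700 + 0.9400i → escape time 1
(row=1, col=1): c = -1.3200 + 0.9400i → escape time 3
(row=1, col=2): c = -0.6700 + 0.9400i → escape time 4
(row=2, col=0): c = -1.9700 + 0.4300i → escape time 1
(row=2, col=1): c = -1.3200 + 0.4300i → escape time 6
(row=2, col=2): c = -0.6700 + 0.4300i → escape time 8
(row=3, col=0): c = -1.9700 + -0.0800i → escape time 4
(row=3, col=1): c = -1.3200 + -0.0800i → escape time 8
(row=3, col=2): c = -0.6700 + -0.0800i → escape time 8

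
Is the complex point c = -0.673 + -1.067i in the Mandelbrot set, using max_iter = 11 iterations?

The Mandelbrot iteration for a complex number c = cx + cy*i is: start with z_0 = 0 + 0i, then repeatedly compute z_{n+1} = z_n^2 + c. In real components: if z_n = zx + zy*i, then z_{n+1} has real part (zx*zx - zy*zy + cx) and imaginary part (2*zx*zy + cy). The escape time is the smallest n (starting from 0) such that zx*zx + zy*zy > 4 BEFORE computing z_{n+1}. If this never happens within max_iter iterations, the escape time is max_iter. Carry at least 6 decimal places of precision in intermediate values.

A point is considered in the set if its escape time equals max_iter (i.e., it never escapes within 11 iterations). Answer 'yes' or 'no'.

z_0 = 0 + 0i, c = -0.6730 + -1.0670i
Iter 1: z = -0.6730 + -1.0670i, |z|^2 = 1.5914
Iter 2: z = -1.3586 + 0.3692i, |z|^2 = 1.9820
Iter 3: z = 1.0364 + -2.0701i, |z|^2 = 5.3595
Escaped at iteration 3

Answer: no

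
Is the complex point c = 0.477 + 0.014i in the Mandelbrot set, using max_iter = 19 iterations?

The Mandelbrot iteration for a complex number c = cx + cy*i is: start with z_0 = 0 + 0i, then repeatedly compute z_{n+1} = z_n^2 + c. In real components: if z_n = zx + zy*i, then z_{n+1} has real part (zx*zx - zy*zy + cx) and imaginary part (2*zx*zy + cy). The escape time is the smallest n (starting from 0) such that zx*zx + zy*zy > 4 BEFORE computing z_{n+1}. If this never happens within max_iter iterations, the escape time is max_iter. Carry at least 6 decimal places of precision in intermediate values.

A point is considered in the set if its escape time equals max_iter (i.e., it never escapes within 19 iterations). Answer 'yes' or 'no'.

z_0 = 0 + 0i, c = 0.4770 + 0.0140i
Iter 1: z = 0.4770 + 0.0140i, |z|^2 = 0.2277
Iter 2: z = 0.7043 + 0.0274i, |z|^2 = 0.4968
Iter 3: z = 0.9723 + 0.0525i, |z|^2 = 0.9482
Iter 4: z = 1.4197 + 0.1162i, |z|^2 = 2.0290
Iter 5: z = 2.4790 + 0.3438i, |z|^2 = 6.2636
Escaped at iteration 5

Answer: no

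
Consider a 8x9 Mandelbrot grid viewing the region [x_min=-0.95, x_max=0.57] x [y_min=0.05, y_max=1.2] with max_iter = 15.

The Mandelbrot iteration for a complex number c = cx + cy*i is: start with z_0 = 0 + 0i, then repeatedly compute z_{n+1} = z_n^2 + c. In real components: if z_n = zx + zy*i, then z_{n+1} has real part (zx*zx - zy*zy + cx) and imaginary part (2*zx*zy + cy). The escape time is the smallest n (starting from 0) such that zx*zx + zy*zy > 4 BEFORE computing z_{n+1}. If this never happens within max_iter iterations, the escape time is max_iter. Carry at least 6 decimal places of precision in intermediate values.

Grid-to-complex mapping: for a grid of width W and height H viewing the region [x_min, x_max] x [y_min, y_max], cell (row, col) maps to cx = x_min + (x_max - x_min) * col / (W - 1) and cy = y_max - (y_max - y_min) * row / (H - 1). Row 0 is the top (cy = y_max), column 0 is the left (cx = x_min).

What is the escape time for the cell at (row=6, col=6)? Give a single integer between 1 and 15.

Answer: 15

Derivation:
z_0 = 0 + 0i, c = 0.3529 + 0.3375i
Iter 1: z = 0.3529 + 0.3375i, |z|^2 = 0.2384
Iter 2: z = 0.3635 + 0.5757i, |z|^2 = 0.4635
Iter 3: z = 0.1536 + 0.7560i, |z|^2 = 0.5951
Iter 4: z = -0.1951 + 0.5697i, |z|^2 = 0.3626
Iter 5: z = 0.0664 + 0.1153i, |z|^2 = 0.0177
Iter 6: z = 0.3440 + 0.3528i, |z|^2 = 0.2428
Iter 7: z = 0.3467 + 0.5802i, |z|^2 = 0.4569
Iter 8: z = 0.1364 + 0.7398i, |z|^2 = 0.5660
Iter 9: z = -0.1759 + 0.5393i, |z|^2 = 0.3218
Iter 10: z = 0.0929 + 0.1478i, |z|^2 = 0.0305
Iter 11: z = 0.3396 + 0.3650i, |z|^2 = 0.2486
Iter 12: z = 0.3350 + 0.5854i, |z|^2 = 0.4550
Iter 13: z = 0.1224 + 0.7298i, |z|^2 = 0.5475
Iter 14: z = -0.1647 + 0.5161i, |z|^2 = 0.2935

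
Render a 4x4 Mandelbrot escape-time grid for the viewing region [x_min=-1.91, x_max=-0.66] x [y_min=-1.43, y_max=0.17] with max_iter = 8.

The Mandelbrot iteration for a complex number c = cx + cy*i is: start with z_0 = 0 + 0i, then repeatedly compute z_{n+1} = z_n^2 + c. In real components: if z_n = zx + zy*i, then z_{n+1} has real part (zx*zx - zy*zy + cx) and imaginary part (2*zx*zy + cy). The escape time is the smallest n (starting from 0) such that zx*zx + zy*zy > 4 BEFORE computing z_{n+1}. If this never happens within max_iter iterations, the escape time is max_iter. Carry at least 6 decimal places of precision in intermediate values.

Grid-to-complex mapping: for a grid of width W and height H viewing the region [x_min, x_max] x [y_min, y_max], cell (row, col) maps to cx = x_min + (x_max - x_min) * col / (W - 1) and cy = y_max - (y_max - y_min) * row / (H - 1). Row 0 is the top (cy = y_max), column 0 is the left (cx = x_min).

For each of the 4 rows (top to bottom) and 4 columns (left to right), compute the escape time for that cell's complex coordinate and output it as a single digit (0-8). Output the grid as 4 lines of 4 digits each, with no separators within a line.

(row=0, col=0): c = -1.9100 + 0.1700i → escape time 4
(row=0, col=1): c = -1.4933 + 0.1700i → escape time 5
(row=0, col=2): c = -1.0767 + 0.1700i → escape time 8
(row=0, col=3): c = -0.6600 + 0.1700i → escape time 8
(row=1, col=0): c = -1.9100 + -0.3633i → escape time 3
(row=1, col=1): c = -1.4933 + -0.3633i → escape time 4
(row=1, col=2): c = -1.0767 + -0.3633i → escape time 8
(row=1, col=3): c = -0.6600 + -0.3633i → escape time 8
(row=2, col=0): c = -1.9100 + -0.8967i → escape time 1
(row=2, col=1): c = -1.4933 + -0.8967i → escape time 3
(row=2, col=2): c = -1.0767 + -0.8967i → escape time 3
(row=2, col=3): c = -0.6600 + -0.8967i → escape time 4
(row=3, col=0): c = -1.9100 + -1.4300i → escape time 1
(row=3, col=1): c = -1.4933 + -1.4300i → escape time 1
(row=3, col=2): c = -1.0767 + -1.4300i → escape time 2
(row=3, col=3): c = -0.6600 + -1.4300i → escape time 2

Answer: 4588
3488
1334
1122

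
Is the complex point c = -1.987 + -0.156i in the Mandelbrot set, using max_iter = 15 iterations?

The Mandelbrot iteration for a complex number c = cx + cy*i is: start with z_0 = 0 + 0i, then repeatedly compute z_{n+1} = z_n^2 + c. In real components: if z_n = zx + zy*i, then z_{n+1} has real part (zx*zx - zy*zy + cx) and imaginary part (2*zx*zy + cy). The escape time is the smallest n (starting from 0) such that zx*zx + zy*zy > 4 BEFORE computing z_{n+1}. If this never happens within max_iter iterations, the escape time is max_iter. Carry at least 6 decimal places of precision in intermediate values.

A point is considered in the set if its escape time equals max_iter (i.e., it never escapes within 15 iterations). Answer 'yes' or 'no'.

z_0 = 0 + 0i, c = -1.9870 + -0.1560i
Iter 1: z = -1.9870 + -0.1560i, |z|^2 = 3.9725
Iter 2: z = 1.9368 + 0.4639i, |z|^2 = 3.9666
Iter 3: z = 1.5491 + 1.6412i, |z|^2 = 5.0931
Escaped at iteration 3

Answer: no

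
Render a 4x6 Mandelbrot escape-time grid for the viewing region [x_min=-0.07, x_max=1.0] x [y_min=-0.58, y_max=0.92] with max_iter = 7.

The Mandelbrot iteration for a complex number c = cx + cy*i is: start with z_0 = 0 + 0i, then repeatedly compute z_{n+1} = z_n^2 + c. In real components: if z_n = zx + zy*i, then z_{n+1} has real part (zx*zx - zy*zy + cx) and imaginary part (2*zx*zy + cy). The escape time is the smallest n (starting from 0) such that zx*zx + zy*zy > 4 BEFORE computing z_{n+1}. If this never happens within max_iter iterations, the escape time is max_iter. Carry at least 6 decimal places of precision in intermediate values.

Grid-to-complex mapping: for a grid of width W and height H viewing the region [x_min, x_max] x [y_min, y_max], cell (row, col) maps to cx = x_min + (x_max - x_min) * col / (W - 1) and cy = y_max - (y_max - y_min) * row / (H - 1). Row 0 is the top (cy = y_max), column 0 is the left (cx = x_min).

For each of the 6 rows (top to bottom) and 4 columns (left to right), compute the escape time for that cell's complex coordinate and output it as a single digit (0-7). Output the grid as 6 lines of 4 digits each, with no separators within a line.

Answer: 7422
7732
7742
7742
7742
7732

Derivation:
(row=0, col=0): c = -0.0700 + 0.9200i → escape time 7
(row=0, col=1): c = 0.2867 + 0.9200i → escape time 4
(row=0, col=2): c = 0.6433 + 0.9200i → escape time 2
(row=0, col=3): c = 1.0000 + 0.9200i → escape time 2
(row=1, col=0): c = -0.0700 + 0.6200i → escape time 7
(row=1, col=1): c = 0.2867 + 0.6200i → escape time 7
(row=1, col=2): c = 0.6433 + 0.6200i → escape time 3
(row=1, col=3): c = 1.0000 + 0.6200i → escape time 2
(row=2, col=0): c = -0.0700 + 0.3200i → escape time 7
(row=2, col=1): c = 0.2867 + 0.3200i → escape time 7
(row=2, col=2): c = 0.6433 + 0.3200i → escape time 4
(row=2, col=3): c = 1.0000 + 0.3200i → escape time 2
(row=3, col=0): c = -0.0700 + 0.0200i → escape time 7
(row=3, col=1): c = 0.2867 + 0.0200i → escape time 7
(row=3, col=2): c = 0.6433 + 0.0200i → escape time 4
(row=3, col=3): c = 1.0000 + 0.0200i → escape time 2
(row=4, col=0): c = -0.0700 + -0.2800i → escape time 7
(row=4, col=1): c = 0.2867 + -0.2800i → escape time 7
(row=4, col=2): c = 0.6433 + -0.2800i → escape time 4
(row=4, col=3): c = 1.0000 + -0.2800i → escape time 2
(row=5, col=0): c = -0.0700 + -0.5800i → escape time 7
(row=5, col=1): c = 0.2867 + -0.5800i → escape time 7
(row=5, col=2): c = 0.6433 + -0.5800i → escape time 3
(row=5, col=3): c = 1.0000 + -0.5800i → escape time 2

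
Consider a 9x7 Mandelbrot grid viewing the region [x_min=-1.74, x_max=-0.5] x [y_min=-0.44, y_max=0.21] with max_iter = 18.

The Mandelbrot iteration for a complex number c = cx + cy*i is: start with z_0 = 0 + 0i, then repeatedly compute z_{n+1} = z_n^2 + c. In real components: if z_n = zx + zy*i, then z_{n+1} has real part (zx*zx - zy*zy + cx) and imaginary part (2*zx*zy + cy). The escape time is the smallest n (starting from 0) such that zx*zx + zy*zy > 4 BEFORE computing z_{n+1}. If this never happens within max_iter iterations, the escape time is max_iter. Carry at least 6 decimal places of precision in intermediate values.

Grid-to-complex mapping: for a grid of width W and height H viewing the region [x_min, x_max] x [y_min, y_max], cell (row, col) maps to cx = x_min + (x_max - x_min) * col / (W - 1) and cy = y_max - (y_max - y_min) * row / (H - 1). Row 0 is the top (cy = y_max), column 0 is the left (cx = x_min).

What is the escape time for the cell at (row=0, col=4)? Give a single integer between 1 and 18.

Answer: 18

Derivation:
z_0 = 0 + 0i, c = -1.1200 + 0.2100i
Iter 1: z = -1.1200 + 0.2100i, |z|^2 = 1.2985
Iter 2: z = 0.0903 + -0.2604i, |z|^2 = 0.0760
Iter 3: z = -1.1797 + 0.1630i, |z|^2 = 1.4181
Iter 4: z = 0.2450 + -0.1745i, |z|^2 = 0.0905
Iter 5: z = -1.0904 + 0.1245i, |z|^2 = 1.2045
Iter 6: z = 0.0535 + -0.0615i, |z|^2 = 0.0066
Iter 7: z = -1.1209 + 0.2034i, |z|^2 = 1.2978
Iter 8: z = 0.0951 + -0.2460i, |z|^2 = 0.0696
Iter 9: z = -1.1715 + 0.1632i, |z|^2 = 1.3990
Iter 10: z = 0.2258 + -0.1724i, |z|^2 = 0.0807
Iter 11: z = -1.0988 + 0.1322i, |z|^2 = 1.2247
Iter 12: z = 0.0698 + -0.0804i, |z|^2 = 0.0113
Iter 13: z = -1.1216 + 0.1988i, |z|^2 = 1.2975
Iter 14: z = 0.0985 + -0.2359i, |z|^2 = 0.0653
Iter 15: z = -1.1659 + 0.1636i, |z|^2 = 1.3862
Iter 16: z = 0.2127 + -0.1714i, |z|^2 = 0.0746
Iter 17: z = -1.1041 + 0.1371i, |z|^2 = 1.2379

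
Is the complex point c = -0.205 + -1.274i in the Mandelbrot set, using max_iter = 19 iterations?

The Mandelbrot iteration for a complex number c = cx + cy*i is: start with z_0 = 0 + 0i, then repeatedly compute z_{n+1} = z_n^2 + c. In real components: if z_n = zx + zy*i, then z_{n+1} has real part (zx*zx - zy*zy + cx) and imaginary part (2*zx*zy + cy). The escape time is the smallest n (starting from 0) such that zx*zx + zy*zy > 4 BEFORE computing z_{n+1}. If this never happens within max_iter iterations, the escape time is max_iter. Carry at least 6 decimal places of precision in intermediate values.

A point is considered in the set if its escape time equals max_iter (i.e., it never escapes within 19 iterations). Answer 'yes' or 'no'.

Answer: no

Derivation:
z_0 = 0 + 0i, c = -0.2050 + -1.2740i
Iter 1: z = -0.2050 + -1.2740i, |z|^2 = 1.6651
Iter 2: z = -1.7861 + -0.7517i, |z|^2 = 3.7550
Iter 3: z = 2.4200 + 1.4110i, |z|^2 = 7.8473
Escaped at iteration 3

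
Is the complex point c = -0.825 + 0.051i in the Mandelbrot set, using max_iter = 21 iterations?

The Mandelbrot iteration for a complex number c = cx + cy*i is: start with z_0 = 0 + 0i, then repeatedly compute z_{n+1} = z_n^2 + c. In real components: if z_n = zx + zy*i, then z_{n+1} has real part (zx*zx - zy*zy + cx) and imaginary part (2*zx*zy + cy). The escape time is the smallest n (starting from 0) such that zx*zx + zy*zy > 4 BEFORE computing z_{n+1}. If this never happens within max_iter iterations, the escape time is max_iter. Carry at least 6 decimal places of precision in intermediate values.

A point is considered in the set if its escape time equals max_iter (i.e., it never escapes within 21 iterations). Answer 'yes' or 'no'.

z_0 = 0 + 0i, c = -0.8250 + 0.0510i
Iter 1: z = -0.8250 + 0.0510i, |z|^2 = 0.6832
Iter 2: z = -0.1470 + -0.0331i, |z|^2 = 0.0227
Iter 3: z = -0.8045 + 0.0607i, |z|^2 = 0.6509
Iter 4: z = -0.1815 + -0.0467i, |z|^2 = 0.0351
Iter 5: z = -0.7943 + 0.0680i, |z|^2 = 0.6355
Iter 6: z = -0.1988 + -0.0570i, |z|^2 = 0.0428
Iter 7: z = -0.7887 + 0.0736i, |z|^2 = 0.6275
Iter 8: z = -0.2083 + -0.0652i, |z|^2 = 0.0476
Iter 9: z = -0.7858 + 0.0782i, |z|^2 = 0.6237
Iter 10: z = -0.2136 + -0.0718i, |z|^2 = 0.0508
Iter 11: z = -0.7846 + 0.0817i, |z|^2 = 0.6222
Iter 12: z = -0.2161 + -0.0772i, |z|^2 = 0.0527
Iter 13: z = -0.7842 + 0.0844i, |z|^2 = 0.6221
Iter 14: z = -0.2171 + -0.0813i, |z|^2 = 0.0537
Iter 15: z = -0.7845 + 0.0863i, |z|^2 = 0.6229
Iter 16: z = -0.2170 + -0.0844i, |z|^2 = 0.0542
Iter 17: z = -0.7850 + 0.0876i, |z|^2 = 0.6239
Iter 18: z = -0.2164 + -0.0866i, |z|^2 = 0.0543
Iter 19: z = -0.7857 + 0.0885i, |z|^2 = 0.6251
Iter 20: z = -0.2156 + -0.0880i, |z|^2 = 0.0542
Did not escape in 21 iterations → in set

Answer: yes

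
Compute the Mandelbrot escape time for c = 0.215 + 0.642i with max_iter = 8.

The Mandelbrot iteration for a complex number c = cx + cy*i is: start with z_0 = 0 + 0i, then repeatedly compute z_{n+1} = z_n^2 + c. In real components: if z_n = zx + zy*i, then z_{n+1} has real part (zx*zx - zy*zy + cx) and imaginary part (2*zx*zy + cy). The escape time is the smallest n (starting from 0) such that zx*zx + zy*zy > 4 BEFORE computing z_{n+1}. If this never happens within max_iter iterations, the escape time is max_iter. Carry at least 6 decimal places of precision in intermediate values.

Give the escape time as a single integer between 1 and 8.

Answer: 8

Derivation:
z_0 = 0 + 0i, c = 0.2150 + 0.6420i
Iter 1: z = 0.2150 + 0.6420i, |z|^2 = 0.4584
Iter 2: z = -0.1509 + 0.9181i, |z|^2 = 0.8656
Iter 3: z = -0.6051 + 0.3649i, |z|^2 = 0.4992
Iter 4: z = 0.4480 + 0.2005i, |z|^2 = 0.2409
Iter 5: z = 0.3755 + 0.8216i, |z|^2 = 0.8160
Iter 6: z = -0.3191 + 1.2590i, |z|^2 = 1.6869
Iter 7: z = -1.2683 + -0.1614i, |z|^2 = 1.6346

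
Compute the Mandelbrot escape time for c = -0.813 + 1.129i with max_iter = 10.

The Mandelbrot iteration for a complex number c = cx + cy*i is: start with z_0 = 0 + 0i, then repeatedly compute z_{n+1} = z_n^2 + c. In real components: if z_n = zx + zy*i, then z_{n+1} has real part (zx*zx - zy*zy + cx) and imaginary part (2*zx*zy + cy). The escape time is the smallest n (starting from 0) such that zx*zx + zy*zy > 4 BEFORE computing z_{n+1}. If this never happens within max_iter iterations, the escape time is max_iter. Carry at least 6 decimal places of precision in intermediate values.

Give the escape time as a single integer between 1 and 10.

z_0 = 0 + 0i, c = -0.8130 + 1.1290i
Iter 1: z = -0.8130 + 1.1290i, |z|^2 = 1.9356
Iter 2: z = -1.4267 + -0.7068i, |z|^2 = 2.5349
Iter 3: z = 0.7229 + 3.1456i, |z|^2 = 10.4174
Escaped at iteration 3

Answer: 3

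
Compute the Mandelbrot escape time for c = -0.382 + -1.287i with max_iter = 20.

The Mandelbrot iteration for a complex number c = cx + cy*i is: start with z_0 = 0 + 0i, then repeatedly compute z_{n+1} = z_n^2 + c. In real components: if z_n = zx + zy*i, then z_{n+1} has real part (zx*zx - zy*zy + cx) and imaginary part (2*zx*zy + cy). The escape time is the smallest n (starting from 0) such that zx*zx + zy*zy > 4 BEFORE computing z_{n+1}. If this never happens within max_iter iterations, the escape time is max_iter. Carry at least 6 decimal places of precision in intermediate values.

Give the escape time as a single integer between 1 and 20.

Answer: 3

Derivation:
z_0 = 0 + 0i, c = -0.3820 + -1.2870i
Iter 1: z = -0.3820 + -1.2870i, |z|^2 = 1.8023
Iter 2: z = -1.8924 + -0.3037i, |z|^2 = 3.6736
Iter 3: z = 3.1071 + -0.1374i, |z|^2 = 9.6729
Escaped at iteration 3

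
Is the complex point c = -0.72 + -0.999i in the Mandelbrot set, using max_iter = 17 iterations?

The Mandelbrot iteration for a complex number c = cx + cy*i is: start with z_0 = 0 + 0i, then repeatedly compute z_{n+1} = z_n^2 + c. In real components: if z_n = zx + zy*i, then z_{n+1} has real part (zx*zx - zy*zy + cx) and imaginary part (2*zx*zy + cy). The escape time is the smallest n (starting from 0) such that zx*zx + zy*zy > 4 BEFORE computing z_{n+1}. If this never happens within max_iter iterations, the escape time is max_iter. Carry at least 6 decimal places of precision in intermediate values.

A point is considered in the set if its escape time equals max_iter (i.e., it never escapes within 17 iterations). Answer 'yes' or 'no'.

Answer: no

Derivation:
z_0 = 0 + 0i, c = -0.7200 + -0.9990i
Iter 1: z = -0.7200 + -0.9990i, |z|^2 = 1.5164
Iter 2: z = -1.1996 + 0.4396i, |z|^2 = 1.6323
Iter 3: z = 0.5258 + -2.0536i, |z|^2 = 4.4937
Escaped at iteration 3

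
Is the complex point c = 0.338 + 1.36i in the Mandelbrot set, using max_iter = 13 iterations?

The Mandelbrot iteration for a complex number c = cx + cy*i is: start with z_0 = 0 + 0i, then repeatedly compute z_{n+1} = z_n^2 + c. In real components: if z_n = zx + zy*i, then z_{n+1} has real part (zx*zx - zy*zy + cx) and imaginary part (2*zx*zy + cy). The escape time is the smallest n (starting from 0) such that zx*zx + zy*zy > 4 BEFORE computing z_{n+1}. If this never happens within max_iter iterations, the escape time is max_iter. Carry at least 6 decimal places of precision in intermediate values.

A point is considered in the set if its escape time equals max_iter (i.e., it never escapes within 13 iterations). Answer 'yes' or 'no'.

Answer: no

Derivation:
z_0 = 0 + 0i, c = 0.3380 + 1.3600i
Iter 1: z = 0.3380 + 1.3600i, |z|^2 = 1.9638
Iter 2: z = -1.3974 + 2.2794i, |z|^2 = 7.1481
Escaped at iteration 2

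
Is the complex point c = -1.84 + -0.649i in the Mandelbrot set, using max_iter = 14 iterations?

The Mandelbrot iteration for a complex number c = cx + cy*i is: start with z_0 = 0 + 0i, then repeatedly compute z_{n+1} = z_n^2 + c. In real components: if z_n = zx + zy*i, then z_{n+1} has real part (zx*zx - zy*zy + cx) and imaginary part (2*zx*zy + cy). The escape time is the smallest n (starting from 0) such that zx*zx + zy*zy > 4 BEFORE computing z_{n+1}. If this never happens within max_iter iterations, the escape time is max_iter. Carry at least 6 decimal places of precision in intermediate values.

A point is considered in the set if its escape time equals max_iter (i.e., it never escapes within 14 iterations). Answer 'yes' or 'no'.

Answer: no

Derivation:
z_0 = 0 + 0i, c = -1.8400 + -0.6490i
Iter 1: z = -1.8400 + -0.6490i, |z|^2 = 3.8068
Iter 2: z = 1.1244 + 1.7393i, |z|^2 = 4.2895
Escaped at iteration 2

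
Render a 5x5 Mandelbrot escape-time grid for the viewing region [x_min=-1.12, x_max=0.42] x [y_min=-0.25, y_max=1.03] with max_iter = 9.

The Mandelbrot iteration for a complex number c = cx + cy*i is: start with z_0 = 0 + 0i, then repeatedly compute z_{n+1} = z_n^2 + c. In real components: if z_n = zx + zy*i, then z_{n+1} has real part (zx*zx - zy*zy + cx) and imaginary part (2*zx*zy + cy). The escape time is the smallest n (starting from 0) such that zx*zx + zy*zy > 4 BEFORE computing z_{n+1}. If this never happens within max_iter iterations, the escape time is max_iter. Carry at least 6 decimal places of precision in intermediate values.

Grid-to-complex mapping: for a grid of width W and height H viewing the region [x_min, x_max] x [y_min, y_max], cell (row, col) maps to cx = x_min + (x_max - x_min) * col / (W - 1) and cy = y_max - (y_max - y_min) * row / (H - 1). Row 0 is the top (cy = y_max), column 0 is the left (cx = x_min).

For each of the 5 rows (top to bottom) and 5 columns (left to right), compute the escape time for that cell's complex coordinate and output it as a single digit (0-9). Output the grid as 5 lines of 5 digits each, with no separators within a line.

Answer: 33553
35994
79999
99996
99999

Derivation:
(row=0, col=0): c = -1.1200 + 1.0300i → escape time 3
(row=0, col=1): c = -0.7350 + 1.0300i → escape time 3
(row=0, col=2): c = -0.3500 + 1.0300i → escape time 5
(row=0, col=3): c = 0.0350 + 1.0300i → escape time 5
(row=0, col=4): c = 0.4200 + 1.0300i → escape time 3
(row=1, col=0): c = -1.1200 + 0.7100i → escape time 3
(row=1, col=1): c = -0.7350 + 0.7100i → escape time 5
(row=1, col=2): c = -0.3500 + 0.7100i → escape time 9
(row=1, col=3): c = 0.0350 + 0.7100i → escape time 9
(row=1, col=4): c = 0.4200 + 0.7100i → escape time 4
(row=2, col=0): c = -1.1200 + 0.3900i → escape time 7
(row=2, col=1): c = -0.7350 + 0.3900i → escape time 9
(row=2, col=2): c = -0.3500 + 0.3900i → escape time 9
(row=2, col=3): c = 0.0350 + 0.3900i → escape time 9
(row=2, col=4): c = 0.4200 + 0.3900i → escape time 9
(row=3, col=0): c = -1.1200 + 0.0700i → escape time 9
(row=3, col=1): c = -0.7350 + 0.0700i → escape time 9
(row=3, col=2): c = -0.3500 + 0.0700i → escape time 9
(row=3, col=3): c = 0.0350 + 0.0700i → escape time 9
(row=3, col=4): c = 0.4200 + 0.0700i → escape time 6
(row=4, col=0): c = -1.1200 + -0.2500i → escape time 9
(row=4, col=1): c = -0.7350 + -0.2500i → escape time 9
(row=4, col=2): c = -0.3500 + -0.2500i → escape time 9
(row=4, col=3): c = 0.0350 + -0.2500i → escape time 9
(row=4, col=4): c = 0.4200 + -0.2500i → escape time 9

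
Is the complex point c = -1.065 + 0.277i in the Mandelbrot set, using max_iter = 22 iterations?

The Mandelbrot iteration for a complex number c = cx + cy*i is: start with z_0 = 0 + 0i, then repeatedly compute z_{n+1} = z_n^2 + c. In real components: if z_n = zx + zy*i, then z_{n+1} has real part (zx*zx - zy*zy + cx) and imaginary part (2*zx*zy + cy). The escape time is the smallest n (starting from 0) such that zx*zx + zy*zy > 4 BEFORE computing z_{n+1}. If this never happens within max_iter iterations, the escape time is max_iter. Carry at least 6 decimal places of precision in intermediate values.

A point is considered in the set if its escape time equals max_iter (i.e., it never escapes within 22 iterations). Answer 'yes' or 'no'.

z_0 = 0 + 0i, c = -1.0650 + 0.2770i
Iter 1: z = -1.0650 + 0.2770i, |z|^2 = 1.2110
Iter 2: z = -0.0075 + -0.3130i, |z|^2 = 0.0980
Iter 3: z = -1.1629 + 0.2817i, |z|^2 = 1.4317
Iter 4: z = 0.2080 + -0.3782i, |z|^2 = 0.1863
Iter 5: z = -1.1647 + 0.1197i, |z|^2 = 1.3710
Iter 6: z = 0.2773 + -0.0017i, |z|^2 = 0.0769
Iter 7: z = -0.9881 + 0.2760i, |z|^2 = 1.0525
Iter 8: z = -0.1649 + -0.2685i, |z|^2 = 0.0993
Iter 9: z = -1.1099 + 0.3655i, |z|^2 = 1.3655
Iter 10: z = 0.0333 + -0.5344i, |z|^2 = 0.2867
Iter 11: z = -1.3495 + 0.2414i, |z|^2 = 1.8794
Iter 12: z = 0.6978 + -0.3746i, |z|^2 = 0.6273
Iter 13: z = -0.7183 + -0.2458i, |z|^2 = 0.5764
Iter 14: z = -0.6094 + 0.6301i, |z|^2 = 0.7684
Iter 15: z = -1.0906 + -0.4910i, |z|^2 = 1.4304
Iter 16: z = -0.1167 + 1.3479i, |z|^2 = 1.8306
Iter 17: z = -2.8683 + -0.0376i, |z|^2 = 8.2287
Escaped at iteration 17

Answer: no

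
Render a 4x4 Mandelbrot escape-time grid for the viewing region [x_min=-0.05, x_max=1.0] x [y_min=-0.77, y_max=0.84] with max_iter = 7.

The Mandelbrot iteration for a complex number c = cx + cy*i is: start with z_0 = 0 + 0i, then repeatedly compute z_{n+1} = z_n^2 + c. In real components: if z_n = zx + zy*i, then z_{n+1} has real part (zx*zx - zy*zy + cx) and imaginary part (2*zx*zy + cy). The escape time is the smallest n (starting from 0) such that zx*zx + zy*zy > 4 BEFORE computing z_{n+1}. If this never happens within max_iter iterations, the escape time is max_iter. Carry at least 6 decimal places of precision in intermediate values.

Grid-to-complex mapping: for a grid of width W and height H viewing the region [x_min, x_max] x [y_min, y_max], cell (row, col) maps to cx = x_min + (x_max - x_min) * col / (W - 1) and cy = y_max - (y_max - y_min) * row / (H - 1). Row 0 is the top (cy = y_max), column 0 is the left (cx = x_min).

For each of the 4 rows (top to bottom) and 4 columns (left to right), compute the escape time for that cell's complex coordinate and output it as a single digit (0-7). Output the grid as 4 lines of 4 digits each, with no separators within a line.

(row=0, col=0): c = -0.0500 + 0.8400i → escape time 7
(row=0, col=1): c = 0.3000 + 0.8400i → escape time 4
(row=0, col=2): c = 0.6500 + 0.8400i → escape time 3
(row=0, col=3): c = 1.0000 + 0.8400i → escape time 2
(row=1, col=0): c = -0.0500 + 0.3033i → escape time 7
(row=1, col=1): c = 0.3000 + 0.3033i → escape time 7
(row=1, col=2): c = 0.6500 + 0.3033i → escape time 3
(row=1, col=3): c = 1.0000 + 0.3033i → escape time 2
(row=2, col=0): c = -0.0500 + -0.2333i → escape time 7
(row=2, col=1): c = 0.3000 + -0.2333i → escape time 7
(row=2, col=2): c = 0.6500 + -0.2333i → escape time 4
(row=2, col=3): c = 1.0000 + -0.2333i → escape time 2
(row=3, col=0): c = -0.0500 + -0.7700i → escape time 7
(row=3, col=1): c = 0.3000 + -0.7700i → escape time 5
(row=3, col=2): c = 0.6500 + -0.7700i → escape time 3
(row=3, col=3): c = 1.0000 + -0.7700i → escape time 2

Answer: 7432
7732
7742
7532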